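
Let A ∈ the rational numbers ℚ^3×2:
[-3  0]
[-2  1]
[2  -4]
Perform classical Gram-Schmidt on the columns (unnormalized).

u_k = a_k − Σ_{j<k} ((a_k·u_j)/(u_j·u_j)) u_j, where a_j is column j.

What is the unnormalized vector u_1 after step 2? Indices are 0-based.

u_1 = (-30/17, -3/17, -48/17)

Step 1: u_0 = a_0 = (-3, -2, 2).
Step 2: u_1 = a_1 − (-10/17)·u_0 = (-30/17, -3/17, -48/17).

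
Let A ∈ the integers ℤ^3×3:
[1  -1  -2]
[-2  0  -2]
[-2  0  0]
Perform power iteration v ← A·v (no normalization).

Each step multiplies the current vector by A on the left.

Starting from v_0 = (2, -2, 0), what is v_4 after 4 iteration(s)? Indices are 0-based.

v_0 = (2, -2, 0).
v_1 = A·v_0 = (4, -4, -4).
v_2 = A·v_1 = (16, 0, -8).
v_3 = A·v_2 = (32, -16, -32).
v_4 = A·v_3 = (112, 0, -64).

v_4 = (112, 0, -64)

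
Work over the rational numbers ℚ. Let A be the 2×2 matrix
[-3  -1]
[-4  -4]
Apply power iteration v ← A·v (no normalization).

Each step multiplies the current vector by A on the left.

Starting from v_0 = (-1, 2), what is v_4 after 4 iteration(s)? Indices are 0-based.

v_4 = (97, 268)

v_0 = (-1, 2).
v_1 = A·v_0 = (1, -4).
v_2 = A·v_1 = (1, 12).
v_3 = A·v_2 = (-15, -52).
v_4 = A·v_3 = (97, 268).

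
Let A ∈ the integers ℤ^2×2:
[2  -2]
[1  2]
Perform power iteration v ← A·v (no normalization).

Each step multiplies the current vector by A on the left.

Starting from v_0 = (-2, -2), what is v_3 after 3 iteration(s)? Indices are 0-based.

v_3 = (48, -12)

v_0 = (-2, -2).
v_1 = A·v_0 = (0, -6).
v_2 = A·v_1 = (12, -12).
v_3 = A·v_2 = (48, -12).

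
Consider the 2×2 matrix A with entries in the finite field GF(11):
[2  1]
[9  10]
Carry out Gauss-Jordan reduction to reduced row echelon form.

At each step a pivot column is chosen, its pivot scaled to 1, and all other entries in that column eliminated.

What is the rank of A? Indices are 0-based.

rank = 1

step 1: normalize row 0 (÷2) = (1, 6)
  row 1: subtract 9×row0 = (0, 0)
skip col 1 (zero from row 1)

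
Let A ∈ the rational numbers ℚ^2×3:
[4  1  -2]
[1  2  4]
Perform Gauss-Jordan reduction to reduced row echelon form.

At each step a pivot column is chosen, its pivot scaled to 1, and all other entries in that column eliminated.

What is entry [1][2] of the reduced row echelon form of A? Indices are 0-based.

M[1][2] = 18/7

step 1: normalize row 0 (÷4) = (1, 1/4, -1/2)
  row 1: subtract 1×row0 = (0, 7/4, 9/2)
step 2: normalize row 1 (÷7/4) = (0, 1, 18/7)
  row 0: subtract 1/4×row1 = (1, 0, -8/7)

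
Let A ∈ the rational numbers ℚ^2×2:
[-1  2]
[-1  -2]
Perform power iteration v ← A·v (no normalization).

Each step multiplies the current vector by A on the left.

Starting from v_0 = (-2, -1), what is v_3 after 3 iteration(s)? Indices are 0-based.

v_3 = (-24, 8)

v_0 = (-2, -1).
v_1 = A·v_0 = (0, 4).
v_2 = A·v_1 = (8, -8).
v_3 = A·v_2 = (-24, 8).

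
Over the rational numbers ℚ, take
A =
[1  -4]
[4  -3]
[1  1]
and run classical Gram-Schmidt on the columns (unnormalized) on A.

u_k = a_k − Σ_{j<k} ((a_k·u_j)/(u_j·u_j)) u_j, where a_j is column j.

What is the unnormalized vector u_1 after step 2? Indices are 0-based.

u_1 = (-19/6, 1/3, 11/6)

Step 1: u_0 = a_0 = (1, 4, 1).
Step 2: u_1 = a_1 − (-5/6)·u_0 = (-19/6, 1/3, 11/6).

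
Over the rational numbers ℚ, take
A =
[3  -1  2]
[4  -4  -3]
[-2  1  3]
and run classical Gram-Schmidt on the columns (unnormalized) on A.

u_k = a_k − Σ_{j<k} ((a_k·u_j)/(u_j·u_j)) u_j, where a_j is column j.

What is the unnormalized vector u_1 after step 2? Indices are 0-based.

Step 1: u_0 = a_0 = (3, 4, -2).
Step 2: u_1 = a_1 − (-21/29)·u_0 = (34/29, -32/29, -13/29).

u_1 = (34/29, -32/29, -13/29)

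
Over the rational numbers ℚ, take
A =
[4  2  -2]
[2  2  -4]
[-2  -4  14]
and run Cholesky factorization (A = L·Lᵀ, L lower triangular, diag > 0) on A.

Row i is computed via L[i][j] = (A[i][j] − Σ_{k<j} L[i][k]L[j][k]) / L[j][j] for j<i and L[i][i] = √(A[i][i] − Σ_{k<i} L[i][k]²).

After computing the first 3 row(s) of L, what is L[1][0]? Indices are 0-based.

L[1][0] = 1

Step 1: L[0][0] = √(4) = 2.
  L[1][0] = (2) / L[0][0] = 1.
Step 2: L[1][1] = √(1) = 1.
  L[2][0] = (-2) / L[0][0] = -1.
  L[2][1] = (-3) / L[1][1] = -3.
Step 3: L[2][2] = √(4) = 2.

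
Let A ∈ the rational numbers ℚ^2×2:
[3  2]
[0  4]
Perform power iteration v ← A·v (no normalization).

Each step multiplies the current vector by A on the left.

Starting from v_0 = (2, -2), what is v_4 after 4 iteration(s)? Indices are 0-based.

v_0 = (2, -2).
v_1 = A·v_0 = (2, -8).
v_2 = A·v_1 = (-10, -32).
v_3 = A·v_2 = (-94, -128).
v_4 = A·v_3 = (-538, -512).

v_4 = (-538, -512)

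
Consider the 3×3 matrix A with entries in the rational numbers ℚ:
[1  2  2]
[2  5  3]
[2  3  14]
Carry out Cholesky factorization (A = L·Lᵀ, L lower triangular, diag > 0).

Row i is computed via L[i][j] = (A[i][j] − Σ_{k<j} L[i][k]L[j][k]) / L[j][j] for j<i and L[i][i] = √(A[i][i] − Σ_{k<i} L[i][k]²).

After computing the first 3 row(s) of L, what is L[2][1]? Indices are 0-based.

L[2][1] = -1

Step 1: L[0][0] = √(1) = 1.
  L[1][0] = (2) / L[0][0] = 2.
Step 2: L[1][1] = √(1) = 1.
  L[2][0] = (2) / L[0][0] = 2.
  L[2][1] = (-1) / L[1][1] = -1.
Step 3: L[2][2] = √(9) = 3.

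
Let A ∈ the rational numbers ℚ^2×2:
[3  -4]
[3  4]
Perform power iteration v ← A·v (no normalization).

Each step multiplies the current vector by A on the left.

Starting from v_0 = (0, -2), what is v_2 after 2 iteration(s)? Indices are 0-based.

v_0 = (0, -2).
v_1 = A·v_0 = (8, -8).
v_2 = A·v_1 = (56, -8).

v_2 = (56, -8)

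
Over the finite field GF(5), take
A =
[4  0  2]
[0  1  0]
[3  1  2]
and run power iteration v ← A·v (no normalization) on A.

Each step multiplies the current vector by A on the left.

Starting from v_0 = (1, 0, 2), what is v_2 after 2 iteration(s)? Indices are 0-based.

v_0 = (1, 0, 2).
v_1 = A·v_0 = (3, 0, 2).
v_2 = A·v_1 = (1, 0, 3).

v_2 = (1, 0, 3)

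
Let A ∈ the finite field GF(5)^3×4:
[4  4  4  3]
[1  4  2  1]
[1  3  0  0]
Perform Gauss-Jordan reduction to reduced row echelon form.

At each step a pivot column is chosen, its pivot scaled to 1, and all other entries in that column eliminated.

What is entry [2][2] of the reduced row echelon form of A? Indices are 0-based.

pivot(0,0)=4: scale R0 → (1, 1, 1, 2)
  clear (1,0): R1 −= (1)R0 → (0, 3, 1, 4)
  clear (2,0): R2 −= (1)R0 → (0, 2, 4, 3)
pivot(1,1)=3: scale R1 → (0, 1, 2, 3)
  clear (0,1): R0 −= (1)R1 → (1, 0, 4, 4)
  clear (2,1): R2 −= (2)R1 → (0, 0, 0, 2)
col 2: no nonzero at/below row 2; advance.
pivot(2,3)=2: scale R2 → (0, 0, 0, 1)
  clear (0,3): R0 −= (4)R2 → (1, 0, 4, 0)
  clear (1,3): R1 −= (3)R2 → (0, 1, 2, 0)

M[2][2] = 0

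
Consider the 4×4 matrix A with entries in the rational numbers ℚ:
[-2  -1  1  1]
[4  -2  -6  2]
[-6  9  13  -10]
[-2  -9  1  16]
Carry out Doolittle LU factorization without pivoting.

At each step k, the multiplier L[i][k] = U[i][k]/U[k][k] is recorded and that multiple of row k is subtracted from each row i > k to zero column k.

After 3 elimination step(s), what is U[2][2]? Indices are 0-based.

Step 1: pivot at (0,0) is -2.
  row1 ← row1 − (-2)·row0  ⇒  L[1][0]=-2, U row1=(0, -4, -4, 4)
  row2 ← row2 − (3)·row0  ⇒  L[2][0]=3, U row2=(0, 12, 10, -13)
  row3 ← row3 − (1)·row0  ⇒  L[3][0]=1, U row3=(0, -8, 0, 15)
Step 2: pivot at (1,1) is -4.
  row2 ← row2 − (-3)·row1  ⇒  L[2][1]=-3, U row2=(0, 0, -2, -1)
  row3 ← row3 − (2)·row1  ⇒  L[3][1]=2, U row3=(0, 0, 8, 7)
Step 3: pivot at (2,2) is -2.
  row3 ← row3 − (-4)·row2  ⇒  L[3][2]=-4, U row3=(0, 0, 0, 3)

U[2][2] = -2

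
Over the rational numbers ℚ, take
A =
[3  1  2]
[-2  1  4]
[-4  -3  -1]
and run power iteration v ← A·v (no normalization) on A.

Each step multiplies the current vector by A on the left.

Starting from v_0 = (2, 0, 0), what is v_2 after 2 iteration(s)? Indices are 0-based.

v_0 = (2, 0, 0).
v_1 = A·v_0 = (6, -4, -8).
v_2 = A·v_1 = (-2, -48, -4).

v_2 = (-2, -48, -4)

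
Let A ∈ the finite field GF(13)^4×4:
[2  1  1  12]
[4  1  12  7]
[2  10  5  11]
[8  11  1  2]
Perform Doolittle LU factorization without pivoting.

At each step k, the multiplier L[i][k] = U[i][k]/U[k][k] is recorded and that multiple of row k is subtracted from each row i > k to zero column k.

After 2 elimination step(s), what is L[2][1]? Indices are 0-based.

L[2][1] = 4

k=0: U[0][0]=2
  eliminate (1,0): mult=2, new row 1: (0, 12, 10, 9); set L[1][0]=2
  eliminate (2,0): mult=1, new row 2: (0, 9, 4, 12); set L[2][0]=1
  eliminate (3,0): mult=4, new row 3: (0, 7, 10, 6); set L[3][0]=4
k=1: U[1][1]=12
  eliminate (2,1): mult=4, new row 2: (0, 0, 3, 2); set L[2][1]=4
  eliminate (3,1): mult=6, new row 3: (0, 0, 2, 4); set L[3][1]=6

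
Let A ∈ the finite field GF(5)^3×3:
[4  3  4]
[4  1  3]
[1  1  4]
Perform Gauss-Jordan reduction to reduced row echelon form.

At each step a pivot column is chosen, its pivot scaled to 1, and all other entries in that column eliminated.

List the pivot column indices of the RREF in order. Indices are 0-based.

pivot columns: 0, 1, 2

[1] R0 /= 4  ⇒  (1, 2, 1)
     R1 -= 4·R0  ⇒  (0, 3, 4)
     R2 -= 1·R0  ⇒  (0, 4, 3)
[2] R1 /= 3  ⇒  (0, 1, 3)
     R0 -= 2·R1  ⇒  (1, 0, 0)
     R2 -= 4·R1  ⇒  (0, 0, 1)
[3] R2 /= 1  ⇒  (0, 0, 1)
     R1 -= 3·R2  ⇒  (0, 1, 0)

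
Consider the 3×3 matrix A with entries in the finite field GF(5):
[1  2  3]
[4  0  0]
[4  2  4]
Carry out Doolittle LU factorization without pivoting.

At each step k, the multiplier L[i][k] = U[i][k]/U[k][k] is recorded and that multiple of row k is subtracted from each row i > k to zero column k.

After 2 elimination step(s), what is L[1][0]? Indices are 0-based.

[col 0] pivot 1
  R1 -= 4*R0 → (0, 2, 3)  (L[1][0] := 4)
  R2 -= 4*R0 → (0, 4, 2)  (L[2][0] := 4)
[col 1] pivot 2
  R2 -= 2*R1 → (0, 0, 1)  (L[2][1] := 2)

L[1][0] = 4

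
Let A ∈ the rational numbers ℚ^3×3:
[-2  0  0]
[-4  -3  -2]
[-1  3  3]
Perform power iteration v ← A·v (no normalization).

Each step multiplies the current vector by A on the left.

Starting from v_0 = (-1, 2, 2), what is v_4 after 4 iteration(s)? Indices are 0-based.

v_0 = (-1, 2, 2).
v_1 = A·v_0 = (2, -6, 13).
v_2 = A·v_1 = (-4, -16, 19).
v_3 = A·v_2 = (8, 26, 13).
v_4 = A·v_3 = (-16, -136, 109).

v_4 = (-16, -136, 109)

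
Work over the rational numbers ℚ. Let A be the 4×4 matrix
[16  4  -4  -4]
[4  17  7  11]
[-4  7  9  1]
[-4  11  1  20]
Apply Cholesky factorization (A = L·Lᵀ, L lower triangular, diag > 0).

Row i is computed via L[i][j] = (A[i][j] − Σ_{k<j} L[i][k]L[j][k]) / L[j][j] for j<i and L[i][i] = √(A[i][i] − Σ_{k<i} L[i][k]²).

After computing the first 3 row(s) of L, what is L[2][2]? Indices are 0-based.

Step 1: L[0][0] = √(16) = 4.
  L[1][0] = (4) / L[0][0] = 1.
Step 2: L[1][1] = √(16) = 4.
  L[2][0] = (-4) / L[0][0] = -1.
  L[2][1] = (8) / L[1][1] = 2.
Step 3: L[2][2] = √(4) = 2.

L[2][2] = 2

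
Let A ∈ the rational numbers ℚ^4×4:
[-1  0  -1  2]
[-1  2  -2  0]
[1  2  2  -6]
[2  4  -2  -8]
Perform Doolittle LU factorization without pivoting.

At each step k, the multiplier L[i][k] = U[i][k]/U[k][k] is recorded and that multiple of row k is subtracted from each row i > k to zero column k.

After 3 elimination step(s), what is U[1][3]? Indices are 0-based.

U[1][3] = -2

[col 0] pivot -1
  R1 -= 1*R0 → (0, 2, -1, -2)  (L[1][0] := 1)
  R2 -= -1*R0 → (0, 2, 1, -4)  (L[2][0] := -1)
  R3 -= -2*R0 → (0, 4, -4, -4)  (L[3][0] := -2)
[col 1] pivot 2
  R2 -= 1*R1 → (0, 0, 2, -2)  (L[2][1] := 1)
  R3 -= 2*R1 → (0, 0, -2, 0)  (L[3][1] := 2)
[col 2] pivot 2
  R3 -= -1*R2 → (0, 0, 0, -2)  (L[3][2] := -1)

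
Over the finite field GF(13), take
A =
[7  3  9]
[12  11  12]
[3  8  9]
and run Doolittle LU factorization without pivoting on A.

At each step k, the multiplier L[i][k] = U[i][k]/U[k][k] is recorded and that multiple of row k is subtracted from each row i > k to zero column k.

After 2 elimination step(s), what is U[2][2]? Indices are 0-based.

U[2][2] = 4

Step 1: pivot at (0,0) is 7.
  row1 ← row1 − (11)·row0  ⇒  L[1][0]=11, U row1=(0, 4, 4)
  row2 ← row2 − (6)·row0  ⇒  L[2][0]=6, U row2=(0, 3, 7)
Step 2: pivot at (1,1) is 4.
  row2 ← row2 − (4)·row1  ⇒  L[2][1]=4, U row2=(0, 0, 4)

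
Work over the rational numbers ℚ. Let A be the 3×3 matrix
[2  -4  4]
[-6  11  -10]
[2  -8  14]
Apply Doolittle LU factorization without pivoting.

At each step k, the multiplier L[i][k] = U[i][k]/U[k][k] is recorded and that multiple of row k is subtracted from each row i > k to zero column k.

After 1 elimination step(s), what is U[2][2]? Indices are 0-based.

[col 0] pivot 2
  R1 -= -3*R0 → (0, -1, 2)  (L[1][0] := -3)
  R2 -= 1*R0 → (0, -4, 10)  (L[2][0] := 1)

U[2][2] = 10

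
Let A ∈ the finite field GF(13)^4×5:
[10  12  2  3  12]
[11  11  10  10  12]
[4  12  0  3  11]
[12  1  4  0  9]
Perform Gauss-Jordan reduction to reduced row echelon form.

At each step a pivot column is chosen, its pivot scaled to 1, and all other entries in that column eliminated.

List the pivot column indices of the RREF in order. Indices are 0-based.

pivot(0,0)=10: scale R0 → (1, 9, 8, 12, 9)
  clear (1,0): R1 −= (11)R0 → (0, 3, 0, 8, 4)
  clear (2,0): R2 −= (4)R0 → (0, 2, 7, 7, 1)
  clear (3,0): R3 −= (12)R0 → (0, 10, 12, 12, 5)
pivot(1,1)=3: scale R1 → (0, 1, 0, 7, 10)
  clear (0,1): R0 −= (9)R1 → (1, 0, 8, 1, 10)
  clear (2,1): R2 −= (2)R1 → (0, 0, 7, 6, 7)
  clear (3,1): R3 −= (10)R1 → (0, 0, 12, 7, 9)
pivot(2,2)=7: scale R2 → (0, 0, 1, 12, 1)
  clear (0,2): R0 −= (8)R2 → (1, 0, 0, 9, 2)
  clear (3,2): R3 −= (12)R2 → (0, 0, 0, 6, 10)
pivot(3,3)=6: scale R3 → (0, 0, 0, 1, 6)
  clear (0,3): R0 −= (9)R3 → (1, 0, 0, 0, 0)
  clear (1,3): R1 −= (7)R3 → (0, 1, 0, 0, 7)
  clear (2,3): R2 −= (12)R3 → (0, 0, 1, 0, 7)

pivot columns: 0, 1, 2, 3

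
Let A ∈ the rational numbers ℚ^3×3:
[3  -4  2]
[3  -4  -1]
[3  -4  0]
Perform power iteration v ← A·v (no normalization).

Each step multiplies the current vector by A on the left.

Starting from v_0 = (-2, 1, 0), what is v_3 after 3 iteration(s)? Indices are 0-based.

v_0 = (-2, 1, 0).
v_1 = A·v_0 = (-10, -10, -10).
v_2 = A·v_1 = (-10, 20, 10).
v_3 = A·v_2 = (-90, -120, -110).

v_3 = (-90, -120, -110)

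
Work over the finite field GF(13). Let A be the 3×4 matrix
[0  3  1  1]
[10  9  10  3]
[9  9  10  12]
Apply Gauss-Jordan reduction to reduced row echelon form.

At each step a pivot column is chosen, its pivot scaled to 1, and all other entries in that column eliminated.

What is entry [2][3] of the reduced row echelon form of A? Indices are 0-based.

M[2][3] = 11

step 1: exchange rows 0,1
step 1: normalize row 0 (÷10) = (1, 10, 1, 12)
  row 2: subtract 9×row0 = (0, 10, 1, 8)
step 2: normalize row 1 (÷3) = (0, 1, 9, 9)
  row 0: subtract 10×row1 = (1, 0, 2, 0)
  row 2: subtract 10×row1 = (0, 0, 2, 9)
step 3: normalize row 2 (÷2) = (0, 0, 1, 11)
  row 0: subtract 2×row2 = (1, 0, 0, 4)
  row 1: subtract 9×row2 = (0, 1, 0, 1)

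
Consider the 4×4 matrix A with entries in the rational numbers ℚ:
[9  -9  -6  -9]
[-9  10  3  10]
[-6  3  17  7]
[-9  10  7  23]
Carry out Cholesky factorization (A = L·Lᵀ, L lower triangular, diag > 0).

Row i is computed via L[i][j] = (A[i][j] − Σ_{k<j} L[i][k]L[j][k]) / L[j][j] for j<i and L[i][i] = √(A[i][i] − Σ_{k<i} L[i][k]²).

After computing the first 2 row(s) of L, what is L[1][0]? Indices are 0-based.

L[1][0] = -3

Step 1: L[0][0] = √(9) = 3.
  L[1][0] = (-9) / L[0][0] = -3.
Step 2: L[1][1] = √(1) = 1.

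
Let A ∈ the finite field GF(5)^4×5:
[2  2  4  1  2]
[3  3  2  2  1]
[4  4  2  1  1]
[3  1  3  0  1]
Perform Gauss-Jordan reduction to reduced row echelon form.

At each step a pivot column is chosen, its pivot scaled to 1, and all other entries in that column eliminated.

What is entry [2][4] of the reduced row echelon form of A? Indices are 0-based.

[1] R0 /= 2  ⇒  (1, 1, 2, 3, 1)
     R1 -= 3·R0  ⇒  (0, 0, 1, 3, 3)
     R2 -= 4·R0  ⇒  (0, 0, 4, 4, 2)
     R3 -= 3·R0  ⇒  (0, 3, 2, 1, 3)
[2] R1 <-> R3
[2] R1 /= 3  ⇒  (0, 1, 4, 2, 1)
     R0 -= 1·R1  ⇒  (1, 0, 3, 1, 0)
[3] R2 /= 4  ⇒  (0, 0, 1, 1, 3)
     R0 -= 3·R2  ⇒  (1, 0, 0, 3, 1)
     R1 -= 4·R2  ⇒  (0, 1, 0, 3, 4)
     R3 -= 1·R2  ⇒  (0, 0, 0, 2, 0)
[4] R3 /= 2  ⇒  (0, 0, 0, 1, 0)
     R0 -= 3·R3  ⇒  (1, 0, 0, 0, 1)
     R1 -= 3·R3  ⇒  (0, 1, 0, 0, 4)
     R2 -= 1·R3  ⇒  (0, 0, 1, 0, 3)

M[2][4] = 3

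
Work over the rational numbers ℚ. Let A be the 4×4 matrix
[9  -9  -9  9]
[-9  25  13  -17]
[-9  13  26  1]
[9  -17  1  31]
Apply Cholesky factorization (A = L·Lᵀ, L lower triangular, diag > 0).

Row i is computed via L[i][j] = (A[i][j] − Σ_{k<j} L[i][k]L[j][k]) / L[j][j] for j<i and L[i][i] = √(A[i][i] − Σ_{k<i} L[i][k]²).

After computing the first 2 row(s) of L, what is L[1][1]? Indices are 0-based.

L[1][1] = 4

Step 1: L[0][0] = √(9) = 3.
  L[1][0] = (-9) / L[0][0] = -3.
Step 2: L[1][1] = √(16) = 4.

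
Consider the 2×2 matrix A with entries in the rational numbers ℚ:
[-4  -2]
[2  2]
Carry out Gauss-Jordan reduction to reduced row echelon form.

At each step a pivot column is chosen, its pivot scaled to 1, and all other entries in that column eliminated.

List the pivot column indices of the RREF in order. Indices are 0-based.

pivot columns: 0, 1

step 1: normalize row 0 (÷-4) = (1, 1/2)
  row 1: subtract 2×row0 = (0, 1)
step 2: normalize row 1 (÷1) = (0, 1)
  row 0: subtract 1/2×row1 = (1, 0)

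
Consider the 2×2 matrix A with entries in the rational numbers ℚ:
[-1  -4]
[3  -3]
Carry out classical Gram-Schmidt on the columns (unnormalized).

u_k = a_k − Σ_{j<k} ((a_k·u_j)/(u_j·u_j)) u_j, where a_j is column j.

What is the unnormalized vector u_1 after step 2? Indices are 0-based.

u_1 = (-9/2, -3/2)

Step 1: u_0 = a_0 = (-1, 3).
Step 2: u_1 = a_1 − (-1/2)·u_0 = (-9/2, -3/2).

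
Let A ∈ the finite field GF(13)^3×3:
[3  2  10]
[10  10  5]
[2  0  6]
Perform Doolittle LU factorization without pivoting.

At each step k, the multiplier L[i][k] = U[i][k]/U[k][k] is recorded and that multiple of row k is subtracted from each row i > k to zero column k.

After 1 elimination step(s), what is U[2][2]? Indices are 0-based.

Step 1: pivot at (0,0) is 3.
  row1 ← row1 − (12)·row0  ⇒  L[1][0]=12, U row1=(0, 12, 2)
  row2 ← row2 − (5)·row0  ⇒  L[2][0]=5, U row2=(0, 3, 8)

U[2][2] = 8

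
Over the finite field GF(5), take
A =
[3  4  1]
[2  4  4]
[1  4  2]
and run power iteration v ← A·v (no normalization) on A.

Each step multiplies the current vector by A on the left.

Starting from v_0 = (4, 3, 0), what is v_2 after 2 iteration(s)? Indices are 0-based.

v_2 = (3, 2, 1)

v_0 = (4, 3, 0).
v_1 = A·v_0 = (4, 0, 1).
v_2 = A·v_1 = (3, 2, 1).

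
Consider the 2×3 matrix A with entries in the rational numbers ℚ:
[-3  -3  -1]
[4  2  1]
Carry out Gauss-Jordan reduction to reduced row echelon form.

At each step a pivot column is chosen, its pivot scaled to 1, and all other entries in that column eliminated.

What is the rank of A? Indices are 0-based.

step 1: normalize row 0 (÷-3) = (1, 1, 1/3)
  row 1: subtract 4×row0 = (0, -2, -1/3)
step 2: normalize row 1 (÷-2) = (0, 1, 1/6)
  row 0: subtract 1×row1 = (1, 0, 1/6)

rank = 2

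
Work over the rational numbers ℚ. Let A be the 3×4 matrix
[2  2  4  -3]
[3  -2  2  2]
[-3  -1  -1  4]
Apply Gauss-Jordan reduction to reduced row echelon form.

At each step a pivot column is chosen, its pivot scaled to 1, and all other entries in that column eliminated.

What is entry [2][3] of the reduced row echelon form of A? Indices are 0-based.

M[2][3] = 21/34

[1] R0 /= 2  ⇒  (1, 1, 2, -3/2)
     R1 -= 3·R0  ⇒  (0, -5, -4, 13/2)
     R2 -= -3·R0  ⇒  (0, 2, 5, -1/2)
[2] R1 /= -5  ⇒  (0, 1, 4/5, -13/10)
     R0 -= 1·R1  ⇒  (1, 0, 6/5, -1/5)
     R2 -= 2·R1  ⇒  (0, 0, 17/5, 21/10)
[3] R2 /= 17/5  ⇒  (0, 0, 1, 21/34)
     R0 -= 6/5·R2  ⇒  (1, 0, 0, -16/17)
     R1 -= 4/5·R2  ⇒  (0, 1, 0, -61/34)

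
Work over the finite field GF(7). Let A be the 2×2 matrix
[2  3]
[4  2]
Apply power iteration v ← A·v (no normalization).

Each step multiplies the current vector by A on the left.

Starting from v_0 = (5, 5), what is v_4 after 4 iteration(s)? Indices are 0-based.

v_0 = (5, 5).
v_1 = A·v_0 = (4, 2).
v_2 = A·v_1 = (0, 6).
v_3 = A·v_2 = (4, 5).
v_4 = A·v_3 = (2, 5).

v_4 = (2, 5)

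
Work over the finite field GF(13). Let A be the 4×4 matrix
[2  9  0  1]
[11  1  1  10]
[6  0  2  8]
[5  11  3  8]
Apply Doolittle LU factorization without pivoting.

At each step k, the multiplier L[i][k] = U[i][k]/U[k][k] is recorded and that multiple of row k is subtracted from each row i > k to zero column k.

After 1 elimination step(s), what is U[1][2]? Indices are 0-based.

U[1][2] = 1

Step 1: pivot at (0,0) is 2.
  row1 ← row1 − (12)·row0  ⇒  L[1][0]=12, U row1=(0, 10, 1, 11)
  row2 ← row2 − (3)·row0  ⇒  L[2][0]=3, U row2=(0, 12, 2, 5)
  row3 ← row3 − (9)·row0  ⇒  L[3][0]=9, U row3=(0, 8, 3, 12)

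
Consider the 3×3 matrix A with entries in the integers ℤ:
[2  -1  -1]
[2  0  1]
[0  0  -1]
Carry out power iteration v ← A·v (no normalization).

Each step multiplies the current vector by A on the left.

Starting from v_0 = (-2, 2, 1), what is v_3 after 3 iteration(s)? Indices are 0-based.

v_3 = (-6, -19, -1)

v_0 = (-2, 2, 1).
v_1 = A·v_0 = (-7, -3, -1).
v_2 = A·v_1 = (-10, -15, 1).
v_3 = A·v_2 = (-6, -19, -1).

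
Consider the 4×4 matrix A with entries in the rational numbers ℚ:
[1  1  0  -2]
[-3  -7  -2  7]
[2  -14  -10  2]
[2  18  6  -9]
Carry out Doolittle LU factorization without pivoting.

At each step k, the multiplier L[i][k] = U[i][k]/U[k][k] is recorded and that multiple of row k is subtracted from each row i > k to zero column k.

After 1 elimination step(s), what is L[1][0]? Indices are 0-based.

[col 0] pivot 1
  R1 -= -3*R0 → (0, -4, -2, 1)  (L[1][0] := -3)
  R2 -= 2*R0 → (0, -16, -10, 6)  (L[2][0] := 2)
  R3 -= 2*R0 → (0, 16, 6, -5)  (L[3][0] := 2)

L[1][0] = -3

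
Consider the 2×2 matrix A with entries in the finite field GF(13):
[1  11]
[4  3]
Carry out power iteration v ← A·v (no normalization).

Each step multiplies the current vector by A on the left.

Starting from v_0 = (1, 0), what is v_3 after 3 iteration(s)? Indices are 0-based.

v_0 = (1, 0).
v_1 = A·v_0 = (1, 4).
v_2 = A·v_1 = (6, 3).
v_3 = A·v_2 = (0, 7).

v_3 = (0, 7)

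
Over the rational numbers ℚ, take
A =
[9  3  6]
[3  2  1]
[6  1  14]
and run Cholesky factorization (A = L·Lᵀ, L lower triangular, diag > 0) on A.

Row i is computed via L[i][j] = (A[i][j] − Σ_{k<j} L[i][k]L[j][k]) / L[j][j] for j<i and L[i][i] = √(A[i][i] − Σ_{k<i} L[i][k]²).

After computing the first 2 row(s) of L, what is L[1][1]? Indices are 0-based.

L[1][1] = 1

Step 1: L[0][0] = √(9) = 3.
  L[1][0] = (3) / L[0][0] = 1.
Step 2: L[1][1] = √(1) = 1.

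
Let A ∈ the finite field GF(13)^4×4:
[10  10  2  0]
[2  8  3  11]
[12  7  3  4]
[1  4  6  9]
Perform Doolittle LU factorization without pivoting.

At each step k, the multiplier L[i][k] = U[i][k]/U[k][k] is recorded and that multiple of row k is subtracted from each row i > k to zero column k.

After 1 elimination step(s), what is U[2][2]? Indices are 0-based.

Step 1: pivot at (0,0) is 10.
  row1 ← row1 − (8)·row0  ⇒  L[1][0]=8, U row1=(0, 6, 0, 11)
  row2 ← row2 − (9)·row0  ⇒  L[2][0]=9, U row2=(0, 8, 11, 4)
  row3 ← row3 − (4)·row0  ⇒  L[3][0]=4, U row3=(0, 3, 11, 9)

U[2][2] = 11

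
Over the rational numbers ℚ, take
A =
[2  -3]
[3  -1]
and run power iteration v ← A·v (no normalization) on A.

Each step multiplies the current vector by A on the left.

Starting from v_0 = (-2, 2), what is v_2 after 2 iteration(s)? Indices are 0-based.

v_2 = (4, -22)

v_0 = (-2, 2).
v_1 = A·v_0 = (-10, -8).
v_2 = A·v_1 = (4, -22).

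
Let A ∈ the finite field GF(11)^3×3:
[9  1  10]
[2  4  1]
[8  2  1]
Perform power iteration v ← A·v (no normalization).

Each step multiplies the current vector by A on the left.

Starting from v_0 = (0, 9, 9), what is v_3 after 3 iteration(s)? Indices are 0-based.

v_3 = (10, 2, 4)

v_0 = (0, 9, 9).
v_1 = A·v_0 = (0, 1, 5).
v_2 = A·v_1 = (7, 9, 7).
v_3 = A·v_2 = (10, 2, 4).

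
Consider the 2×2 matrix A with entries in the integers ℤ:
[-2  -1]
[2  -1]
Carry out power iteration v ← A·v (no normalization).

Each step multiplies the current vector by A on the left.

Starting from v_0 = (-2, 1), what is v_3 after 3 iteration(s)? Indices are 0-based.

v_3 = (-9, -13)

v_0 = (-2, 1).
v_1 = A·v_0 = (3, -5).
v_2 = A·v_1 = (-1, 11).
v_3 = A·v_2 = (-9, -13).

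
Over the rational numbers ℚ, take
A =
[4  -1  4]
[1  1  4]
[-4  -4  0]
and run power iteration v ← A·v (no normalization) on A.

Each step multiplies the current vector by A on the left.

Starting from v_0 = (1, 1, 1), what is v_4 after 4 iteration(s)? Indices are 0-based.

v_4 = (-215, -2, 1864)

v_0 = (1, 1, 1).
v_1 = A·v_0 = (7, 6, -8).
v_2 = A·v_1 = (-10, -19, -52).
v_3 = A·v_2 = (-229, -237, 116).
v_4 = A·v_3 = (-215, -2, 1864).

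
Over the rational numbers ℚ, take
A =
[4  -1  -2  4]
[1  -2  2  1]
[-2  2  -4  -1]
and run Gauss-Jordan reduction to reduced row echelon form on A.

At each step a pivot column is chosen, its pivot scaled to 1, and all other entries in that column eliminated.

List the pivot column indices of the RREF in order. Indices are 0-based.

pivot columns: 0, 1, 2

pivot(0,0)=4: scale R0 → (1, -1/4, -1/2, 1)
  clear (1,0): R1 −= (1)R0 → (0, -7/4, 5/2, 0)
  clear (2,0): R2 −= (-2)R0 → (0, 3/2, -5, 1)
pivot(1,1)=-7/4: scale R1 → (0, 1, -10/7, 0)
  clear (0,1): R0 −= (-1/4)R1 → (1, 0, -6/7, 1)
  clear (2,1): R2 −= (3/2)R1 → (0, 0, -20/7, 1)
pivot(2,2)=-20/7: scale R2 → (0, 0, 1, -7/20)
  clear (0,2): R0 −= (-6/7)R2 → (1, 0, 0, 7/10)
  clear (1,2): R1 −= (-10/7)R2 → (0, 1, 0, -1/2)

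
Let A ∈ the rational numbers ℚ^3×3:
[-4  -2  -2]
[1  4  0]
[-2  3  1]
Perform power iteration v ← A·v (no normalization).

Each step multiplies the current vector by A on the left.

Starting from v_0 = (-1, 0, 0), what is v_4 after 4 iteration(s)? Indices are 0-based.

v_0 = (-1, 0, 0).
v_1 = A·v_0 = (4, -1, 2).
v_2 = A·v_1 = (-18, 0, -9).
v_3 = A·v_2 = (90, -18, 27).
v_4 = A·v_3 = (-378, 18, -207).

v_4 = (-378, 18, -207)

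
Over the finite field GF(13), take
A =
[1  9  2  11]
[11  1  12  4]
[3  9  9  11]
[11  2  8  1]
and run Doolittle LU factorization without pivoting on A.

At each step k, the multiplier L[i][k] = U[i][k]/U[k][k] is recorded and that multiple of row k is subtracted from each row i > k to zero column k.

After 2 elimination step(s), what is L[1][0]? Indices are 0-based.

L[1][0] = 11

k=0: U[0][0]=1
  eliminate (1,0): mult=11, new row 1: (0, 6, 3, 0); set L[1][0]=11
  eliminate (2,0): mult=3, new row 2: (0, 8, 3, 4); set L[2][0]=3
  eliminate (3,0): mult=11, new row 3: (0, 7, 12, 10); set L[3][0]=11
k=1: U[1][1]=6
  eliminate (2,1): mult=10, new row 2: (0, 0, 12, 4); set L[2][1]=10
  eliminate (3,1): mult=12, new row 3: (0, 0, 2, 10); set L[3][1]=12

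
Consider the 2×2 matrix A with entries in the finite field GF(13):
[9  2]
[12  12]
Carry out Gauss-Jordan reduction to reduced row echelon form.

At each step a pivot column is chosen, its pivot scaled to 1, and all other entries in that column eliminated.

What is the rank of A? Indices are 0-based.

rank = 2

[1] R0 /= 9  ⇒  (1, 6)
     R1 -= 12·R0  ⇒  (0, 5)
[2] R1 /= 5  ⇒  (0, 1)
     R0 -= 6·R1  ⇒  (1, 0)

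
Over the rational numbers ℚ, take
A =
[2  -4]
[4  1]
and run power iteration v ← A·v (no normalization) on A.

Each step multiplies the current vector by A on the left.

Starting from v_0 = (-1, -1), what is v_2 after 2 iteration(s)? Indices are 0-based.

v_0 = (-1, -1).
v_1 = A·v_0 = (2, -5).
v_2 = A·v_1 = (24, 3).

v_2 = (24, 3)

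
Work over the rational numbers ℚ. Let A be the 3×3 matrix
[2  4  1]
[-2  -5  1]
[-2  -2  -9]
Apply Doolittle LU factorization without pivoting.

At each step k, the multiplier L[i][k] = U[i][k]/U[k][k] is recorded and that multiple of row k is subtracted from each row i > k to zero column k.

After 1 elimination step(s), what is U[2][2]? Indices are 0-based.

Step 1: pivot at (0,0) is 2.
  row1 ← row1 − (-1)·row0  ⇒  L[1][0]=-1, U row1=(0, -1, 2)
  row2 ← row2 − (-1)·row0  ⇒  L[2][0]=-1, U row2=(0, 2, -8)

U[2][2] = -8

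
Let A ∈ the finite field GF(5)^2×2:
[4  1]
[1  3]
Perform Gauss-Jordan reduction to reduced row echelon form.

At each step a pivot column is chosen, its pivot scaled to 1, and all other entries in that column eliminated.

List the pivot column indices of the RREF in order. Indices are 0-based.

[1] R0 /= 4  ⇒  (1, 4)
     R1 -= 1·R0  ⇒  (0, 4)
[2] R1 /= 4  ⇒  (0, 1)
     R0 -= 4·R1  ⇒  (1, 0)

pivot columns: 0, 1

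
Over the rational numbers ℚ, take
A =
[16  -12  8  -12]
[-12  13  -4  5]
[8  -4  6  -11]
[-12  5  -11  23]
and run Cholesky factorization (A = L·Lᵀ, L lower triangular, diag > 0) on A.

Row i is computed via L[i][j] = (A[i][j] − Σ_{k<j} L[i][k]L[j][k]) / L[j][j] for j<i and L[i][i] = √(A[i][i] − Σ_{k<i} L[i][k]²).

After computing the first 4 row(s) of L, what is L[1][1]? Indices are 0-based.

L[1][1] = 2

Step 1: L[0][0] = √(16) = 4.
  L[1][0] = (-12) / L[0][0] = -3.
Step 2: L[1][1] = √(4) = 2.
  L[2][0] = (8) / L[0][0] = 2.
  L[2][1] = (2) / L[1][1] = 1.
Step 3: L[2][2] = √(1) = 1.
  L[3][0] = (-12) / L[0][0] = -3.
  L[3][1] = (-4) / L[1][1] = -2.
  L[3][2] = (-3) / L[2][2] = -3.
Step 4: L[3][3] = √(1) = 1.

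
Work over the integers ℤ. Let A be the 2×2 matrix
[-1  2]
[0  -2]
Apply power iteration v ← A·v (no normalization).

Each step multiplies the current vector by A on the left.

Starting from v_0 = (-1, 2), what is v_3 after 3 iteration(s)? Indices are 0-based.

v_3 = (29, -16)

v_0 = (-1, 2).
v_1 = A·v_0 = (5, -4).
v_2 = A·v_1 = (-13, 8).
v_3 = A·v_2 = (29, -16).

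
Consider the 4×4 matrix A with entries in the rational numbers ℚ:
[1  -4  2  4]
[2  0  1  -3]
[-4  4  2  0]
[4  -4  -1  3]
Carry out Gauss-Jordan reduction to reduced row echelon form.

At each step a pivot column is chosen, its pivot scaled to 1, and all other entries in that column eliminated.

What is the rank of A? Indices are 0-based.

rank = 4

pivot(0,0)=1: scale R0 → (1, -4, 2, 4)
  clear (1,0): R1 −= (2)R0 → (0, 8, -3, -11)
  clear (2,0): R2 −= (-4)R0 → (0, -12, 10, 16)
  clear (3,0): R3 −= (4)R0 → (0, 12, -9, -13)
pivot(1,1)=8: scale R1 → (0, 1, -3/8, -11/8)
  clear (0,1): R0 −= (-4)R1 → (1, 0, 1/2, -3/2)
  clear (2,1): R2 −= (-12)R1 → (0, 0, 11/2, -1/2)
  clear (3,1): R3 −= (12)R1 → (0, 0, -9/2, 7/2)
pivot(2,2)=11/2: scale R2 → (0, 0, 1, -1/11)
  clear (0,2): R0 −= (1/2)R2 → (1, 0, 0, -16/11)
  clear (1,2): R1 −= (-3/8)R2 → (0, 1, 0, -31/22)
  clear (3,2): R3 −= (-9/2)R2 → (0, 0, 0, 34/11)
pivot(3,3)=34/11: scale R3 → (0, 0, 0, 1)
  clear (0,3): R0 −= (-16/11)R3 → (1, 0, 0, 0)
  clear (1,3): R1 −= (-31/22)R3 → (0, 1, 0, 0)
  clear (2,3): R2 −= (-1/11)R3 → (0, 0, 1, 0)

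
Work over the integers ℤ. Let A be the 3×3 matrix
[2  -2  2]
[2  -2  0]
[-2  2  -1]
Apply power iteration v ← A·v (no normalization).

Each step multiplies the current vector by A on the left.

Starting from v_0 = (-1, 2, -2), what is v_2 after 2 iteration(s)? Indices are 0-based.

v_0 = (-1, 2, -2).
v_1 = A·v_0 = (-10, -6, 8).
v_2 = A·v_1 = (8, -8, 0).

v_2 = (8, -8, 0)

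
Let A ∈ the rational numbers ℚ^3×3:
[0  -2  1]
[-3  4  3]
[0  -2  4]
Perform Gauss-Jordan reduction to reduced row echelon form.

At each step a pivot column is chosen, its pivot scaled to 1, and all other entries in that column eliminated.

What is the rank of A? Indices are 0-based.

rank = 3

[1] R0 <-> R1
[1] R0 /= -3  ⇒  (1, -4/3, -1)
[2] R1 /= -2  ⇒  (0, 1, -1/2)
     R0 -= -4/3·R1  ⇒  (1, 0, -5/3)
     R2 -= -2·R1  ⇒  (0, 0, 3)
[3] R2 /= 3  ⇒  (0, 0, 1)
     R0 -= -5/3·R2  ⇒  (1, 0, 0)
     R1 -= -1/2·R2  ⇒  (0, 1, 0)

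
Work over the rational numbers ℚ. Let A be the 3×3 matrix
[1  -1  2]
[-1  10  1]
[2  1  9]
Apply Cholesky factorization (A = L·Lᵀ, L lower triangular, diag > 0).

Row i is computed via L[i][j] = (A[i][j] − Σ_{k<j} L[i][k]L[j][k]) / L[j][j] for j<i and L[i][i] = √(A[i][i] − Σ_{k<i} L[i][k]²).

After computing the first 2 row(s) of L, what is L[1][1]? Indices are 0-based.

Step 1: L[0][0] = √(1) = 1.
  L[1][0] = (-1) / L[0][0] = -1.
Step 2: L[1][1] = √(9) = 3.

L[1][1] = 3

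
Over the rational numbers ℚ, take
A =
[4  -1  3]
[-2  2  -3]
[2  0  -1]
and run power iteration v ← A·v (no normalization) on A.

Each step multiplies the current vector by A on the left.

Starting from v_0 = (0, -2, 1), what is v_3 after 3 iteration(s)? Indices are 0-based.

v_0 = (0, -2, 1).
v_1 = A·v_0 = (5, -7, -1).
v_2 = A·v_1 = (24, -21, 11).
v_3 = A·v_2 = (150, -123, 37).

v_3 = (150, -123, 37)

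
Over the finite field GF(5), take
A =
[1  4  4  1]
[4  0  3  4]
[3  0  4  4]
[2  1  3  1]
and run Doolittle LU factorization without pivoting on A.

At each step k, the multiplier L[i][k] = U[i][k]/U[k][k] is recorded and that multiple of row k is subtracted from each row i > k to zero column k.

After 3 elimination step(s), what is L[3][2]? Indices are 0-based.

L[3][2] = 2

k=0: U[0][0]=1
  eliminate (1,0): mult=4, new row 1: (0, 4, 2, 0); set L[1][0]=4
  eliminate (2,0): mult=3, new row 2: (0, 3, 2, 1); set L[2][0]=3
  eliminate (3,0): mult=2, new row 3: (0, 3, 0, 4); set L[3][0]=2
k=1: U[1][1]=4
  eliminate (2,1): mult=2, new row 2: (0, 0, 3, 1); set L[2][1]=2
  eliminate (3,1): mult=2, new row 3: (0, 0, 1, 4); set L[3][1]=2
k=2: U[2][2]=3
  eliminate (3,2): mult=2, new row 3: (0, 0, 0, 2); set L[3][2]=2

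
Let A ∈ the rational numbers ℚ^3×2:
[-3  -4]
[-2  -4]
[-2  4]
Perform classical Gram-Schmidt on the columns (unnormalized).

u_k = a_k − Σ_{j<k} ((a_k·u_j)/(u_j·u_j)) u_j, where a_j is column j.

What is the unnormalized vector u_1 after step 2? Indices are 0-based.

u_1 = (-32/17, -44/17, 92/17)

Step 1: u_0 = a_0 = (-3, -2, -2).
Step 2: u_1 = a_1 − (12/17)·u_0 = (-32/17, -44/17, 92/17).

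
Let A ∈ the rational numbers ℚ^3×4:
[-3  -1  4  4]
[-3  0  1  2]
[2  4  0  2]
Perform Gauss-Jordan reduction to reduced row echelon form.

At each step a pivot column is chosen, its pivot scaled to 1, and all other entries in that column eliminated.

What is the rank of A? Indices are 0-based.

[1] R0 /= -3  ⇒  (1, 1/3, -4/3, -4/3)
     R1 -= -3·R0  ⇒  (0, 1, -3, -2)
     R2 -= 2·R0  ⇒  (0, 10/3, 8/3, 14/3)
[2] R1 /= 1  ⇒  (0, 1, -3, -2)
     R0 -= 1/3·R1  ⇒  (1, 0, -1/3, -2/3)
     R2 -= 10/3·R1  ⇒  (0, 0, 38/3, 34/3)
[3] R2 /= 38/3  ⇒  (0, 0, 1, 17/19)
     R0 -= -1/3·R2  ⇒  (1, 0, 0, -7/19)
     R1 -= -3·R2  ⇒  (0, 1, 0, 13/19)

rank = 3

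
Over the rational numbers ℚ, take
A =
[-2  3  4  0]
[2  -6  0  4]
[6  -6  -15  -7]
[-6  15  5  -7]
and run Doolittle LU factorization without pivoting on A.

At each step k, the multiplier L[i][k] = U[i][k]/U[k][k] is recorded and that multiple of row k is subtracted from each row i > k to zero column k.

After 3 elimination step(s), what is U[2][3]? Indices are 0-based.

Step 1: pivot at (0,0) is -2.
  row1 ← row1 − (-1)·row0  ⇒  L[1][0]=-1, U row1=(0, -3, 4, 4)
  row2 ← row2 − (-3)·row0  ⇒  L[2][0]=-3, U row2=(0, 3, -3, -7)
  row3 ← row3 − (3)·row0  ⇒  L[3][0]=3, U row3=(0, 6, -7, -7)
Step 2: pivot at (1,1) is -3.
  row2 ← row2 − (-1)·row1  ⇒  L[2][1]=-1, U row2=(0, 0, 1, -3)
  row3 ← row3 − (-2)·row1  ⇒  L[3][1]=-2, U row3=(0, 0, 1, 1)
Step 3: pivot at (2,2) is 1.
  row3 ← row3 − (1)·row2  ⇒  L[3][2]=1, U row3=(0, 0, 0, 4)

U[2][3] = -3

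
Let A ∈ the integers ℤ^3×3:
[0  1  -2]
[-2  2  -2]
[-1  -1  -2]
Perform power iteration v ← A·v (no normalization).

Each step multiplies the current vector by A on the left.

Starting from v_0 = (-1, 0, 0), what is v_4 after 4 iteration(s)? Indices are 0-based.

v_4 = (0, -8, -34)

v_0 = (-1, 0, 0).
v_1 = A·v_0 = (0, 2, 1).
v_2 = A·v_1 = (0, 2, -4).
v_3 = A·v_2 = (10, 12, 6).
v_4 = A·v_3 = (0, -8, -34).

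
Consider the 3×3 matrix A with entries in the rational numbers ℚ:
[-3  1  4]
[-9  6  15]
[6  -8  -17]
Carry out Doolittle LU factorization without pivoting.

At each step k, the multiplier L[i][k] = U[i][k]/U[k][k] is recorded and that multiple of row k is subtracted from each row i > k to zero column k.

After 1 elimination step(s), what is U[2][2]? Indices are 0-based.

U[2][2] = -9

k=0: U[0][0]=-3
  eliminate (1,0): mult=3, new row 1: (0, 3, 3); set L[1][0]=3
  eliminate (2,0): mult=-2, new row 2: (0, -6, -9); set L[2][0]=-2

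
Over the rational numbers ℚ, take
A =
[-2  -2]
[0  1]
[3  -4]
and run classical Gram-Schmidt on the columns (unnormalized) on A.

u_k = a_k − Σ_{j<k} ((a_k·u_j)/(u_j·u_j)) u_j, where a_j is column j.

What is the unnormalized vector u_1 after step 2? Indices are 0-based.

Step 1: u_0 = a_0 = (-2, 0, 3).
Step 2: u_1 = a_1 − (-8/13)·u_0 = (-42/13, 1, -28/13).

u_1 = (-42/13, 1, -28/13)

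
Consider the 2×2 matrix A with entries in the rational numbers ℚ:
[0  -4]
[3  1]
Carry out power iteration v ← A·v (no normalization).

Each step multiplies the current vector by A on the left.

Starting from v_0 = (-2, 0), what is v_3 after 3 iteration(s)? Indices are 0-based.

v_0 = (-2, 0).
v_1 = A·v_0 = (0, -6).
v_2 = A·v_1 = (24, -6).
v_3 = A·v_2 = (24, 66).

v_3 = (24, 66)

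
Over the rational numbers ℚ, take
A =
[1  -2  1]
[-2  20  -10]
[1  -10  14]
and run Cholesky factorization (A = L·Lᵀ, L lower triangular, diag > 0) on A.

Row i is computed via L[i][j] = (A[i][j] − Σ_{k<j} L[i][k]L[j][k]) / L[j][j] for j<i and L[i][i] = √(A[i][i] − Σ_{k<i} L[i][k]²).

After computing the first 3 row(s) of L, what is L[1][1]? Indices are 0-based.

Step 1: L[0][0] = √(1) = 1.
  L[1][0] = (-2) / L[0][0] = -2.
Step 2: L[1][1] = √(16) = 4.
  L[2][0] = (1) / L[0][0] = 1.
  L[2][1] = (-8) / L[1][1] = -2.
Step 3: L[2][2] = √(9) = 3.

L[1][1] = 4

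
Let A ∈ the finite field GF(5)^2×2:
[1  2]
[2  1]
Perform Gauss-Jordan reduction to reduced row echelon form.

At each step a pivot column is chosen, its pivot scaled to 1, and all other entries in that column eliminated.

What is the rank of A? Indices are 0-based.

rank = 2

pivot(0,0)=1: scale R0 → (1, 2)
  clear (1,0): R1 −= (2)R0 → (0, 2)
pivot(1,1)=2: scale R1 → (0, 1)
  clear (0,1): R0 −= (2)R1 → (1, 0)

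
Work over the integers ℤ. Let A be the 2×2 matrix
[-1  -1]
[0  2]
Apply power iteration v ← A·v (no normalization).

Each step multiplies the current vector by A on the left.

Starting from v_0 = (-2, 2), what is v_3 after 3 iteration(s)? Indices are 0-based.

v_3 = (-4, 16)

v_0 = (-2, 2).
v_1 = A·v_0 = (0, 4).
v_2 = A·v_1 = (-4, 8).
v_3 = A·v_2 = (-4, 16).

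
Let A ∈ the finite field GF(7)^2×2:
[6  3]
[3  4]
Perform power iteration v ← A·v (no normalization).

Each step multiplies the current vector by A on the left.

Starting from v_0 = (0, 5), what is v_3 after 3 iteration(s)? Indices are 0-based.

v_0 = (0, 5).
v_1 = A·v_0 = (1, 6).
v_2 = A·v_1 = (3, 6).
v_3 = A·v_2 = (1, 5).

v_3 = (1, 5)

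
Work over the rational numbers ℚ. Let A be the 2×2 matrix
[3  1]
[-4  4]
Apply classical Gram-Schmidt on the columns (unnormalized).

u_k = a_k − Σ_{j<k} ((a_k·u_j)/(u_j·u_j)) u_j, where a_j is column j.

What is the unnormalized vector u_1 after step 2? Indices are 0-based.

u_1 = (64/25, 48/25)

Step 1: u_0 = a_0 = (3, -4).
Step 2: u_1 = a_1 − (-13/25)·u_0 = (64/25, 48/25).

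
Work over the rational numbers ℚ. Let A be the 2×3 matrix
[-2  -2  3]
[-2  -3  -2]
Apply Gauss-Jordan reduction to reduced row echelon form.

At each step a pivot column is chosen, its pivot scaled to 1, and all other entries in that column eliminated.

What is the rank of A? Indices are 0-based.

[1] R0 /= -2  ⇒  (1, 1, -3/2)
     R1 -= -2·R0  ⇒  (0, -1, -5)
[2] R1 /= -1  ⇒  (0, 1, 5)
     R0 -= 1·R1  ⇒  (1, 0, -13/2)

rank = 2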